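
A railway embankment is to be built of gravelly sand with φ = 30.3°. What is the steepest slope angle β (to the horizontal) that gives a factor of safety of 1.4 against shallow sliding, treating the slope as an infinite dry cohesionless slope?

For an infinite dry cohesionless slope FS = tanφ/tanβ, so tanβ = tanφ / FS.
tanβ = tan30.3° / 1.4 = 0.5844 / 1.4 = 0.4174
β = arctan(0.4174) = 22.66°

β = 22.7°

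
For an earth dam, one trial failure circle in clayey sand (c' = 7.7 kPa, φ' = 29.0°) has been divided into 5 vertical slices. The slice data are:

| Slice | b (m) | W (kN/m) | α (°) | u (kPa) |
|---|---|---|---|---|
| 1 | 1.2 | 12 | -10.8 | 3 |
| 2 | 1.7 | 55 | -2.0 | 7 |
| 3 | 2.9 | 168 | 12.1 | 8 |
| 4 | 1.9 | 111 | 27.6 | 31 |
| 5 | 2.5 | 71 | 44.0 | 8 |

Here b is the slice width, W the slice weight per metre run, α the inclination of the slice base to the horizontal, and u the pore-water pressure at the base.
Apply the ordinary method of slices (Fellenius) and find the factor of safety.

Ordinary method of slices: FS = Σ[c'·Δl_i + (W_i cosα_i − u_i·Δl_i)·tanφ'] / Σ W_i sinα_i, with Δl_i = b_i / cosα_i.
Slice 1: Δl = 1.2/cos(-10.8°) = 1.222 m; N'_1 = 12·cos(-10.8°) − 3·1.222 = 8.1; c'Δl = 9.41; W sinα = -2.2
Slice 2: Δl = 1.7/cos(-2.0°) = 1.701 m; N'_2 = 55·cos(-2.0°) − 7·1.701 = 43.1; c'Δl = 13.10; W sinα = -1.9
Slice 3: Δl = 2.9/cos12.1° = 2.966 m; N'_3 = 168·cos12.1° − 8·2.966 = 140.5; c'Δl = 22.84; W sinα = 35.2
Slice 4: Δl = 1.9/cos27.6° = 2.144 m; N'_4 = 111·cos27.6° − 31·2.144 = 31.9; c'Δl = 16.51; W sinα = 51.4
Slice 5: Δl = 2.5/cos44.0° = 3.475 m; N'_5 = 71·cos44.0° − 8·3.475 = 23.3; c'Δl = 26.76; W sinα = 49.3
Σc'Δl = 88.6 kN/m; ΣN' = 246.9 kN/m; ΣW sinα = 131.8 kN/m
Resisting = 88.6 + 246.9·tan29.0° = 88.6 + 136.9 = 225.5 kN/m
FS = 225.5 / 131.8 = 1.711

FS = 1.71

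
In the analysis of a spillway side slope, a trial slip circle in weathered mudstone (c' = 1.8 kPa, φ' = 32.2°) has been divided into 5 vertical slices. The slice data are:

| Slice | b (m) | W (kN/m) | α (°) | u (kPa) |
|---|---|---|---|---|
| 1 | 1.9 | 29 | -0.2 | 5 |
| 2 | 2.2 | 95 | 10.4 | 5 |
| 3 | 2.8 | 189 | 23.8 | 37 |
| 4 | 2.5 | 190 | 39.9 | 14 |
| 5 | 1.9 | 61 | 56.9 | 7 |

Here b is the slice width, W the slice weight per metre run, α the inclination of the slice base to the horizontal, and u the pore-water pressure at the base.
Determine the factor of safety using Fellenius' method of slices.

Ordinary method of slices: FS = Σ[c'·Δl_i + (W_i cosα_i − u_i·Δl_i)·tanφ'] / Σ W_i sinα_i, with Δl_i = b_i / cosα_i.
Slice 1: Δl = 1.9/cos(-0.2°) = 1.900 m; N'_1 = 29·cos(-0.2°) − 5·1.900 = 19.5; c'Δl = 3.42; W sinα = -0.1
Slice 2: Δl = 2.2/cos10.4° = 2.237 m; N'_2 = 95·cos10.4° − 5·2.237 = 82.3; c'Δl = 4.03; W sinα = 17.1
Slice 3: Δl = 2.8/cos23.8° = 3.060 m; N'_3 = 189·cos23.8° − 37·3.060 = 59.7; c'Δl = 5.51; W sinα = 76.3
Slice 4: Δl = 2.5/cos39.9° = 3.259 m; N'_4 = 190·cos39.9° − 14·3.259 = 100.1; c'Δl = 5.87; W sinα = 121.9
Slice 5: Δl = 1.9/cos56.9° = 3.479 m; N'_5 = 61·cos56.9° − 7·3.479 = 9.0; c'Δl = 6.26; W sinα = 51.1
Σc'Δl = 25.1 kN/m; ΣN' = 270.6 kN/m; ΣW sinα = 266.3 kN/m
Resisting = 25.1 + 270.6·tan32.2° = 25.1 + 170.4 = 195.5 kN/m
FS = 195.5 / 266.3 = 0.734

FS = 0.73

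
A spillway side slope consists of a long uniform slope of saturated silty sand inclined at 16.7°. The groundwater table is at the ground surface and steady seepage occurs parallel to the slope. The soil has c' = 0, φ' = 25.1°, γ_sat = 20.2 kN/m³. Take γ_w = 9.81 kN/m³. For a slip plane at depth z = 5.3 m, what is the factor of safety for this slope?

With seepage parallel to the slope and the water table at the surface, the effective normal stress on the slip plane uses the buoyant unit weight γ' = γ_sat − γ_w while the driving shear stress uses γ_sat:
FS = [c' + γ' z cos²β tanφ'] / [γ_sat z sinβ cosβ]
(For c' = 0 this reduces to FS = (γ'/γ_sat)·tanφ'/tanβ.)
γ' = 20.2 − 9.81 = 10.39 kN/m³
Numerator = 0.0 + 10.39·5.3·cos²16.7°·tan25.1° = 0.0 + 10.39·5.3·0.9174·0.4684 = 23.665 kPa
Denominator = 20.2·5.3·sin16.7°·cos16.7° = 20.2·5.3·0.2874·0.9578 = 29.467 kPa
FS = 23.665 / 29.467 = 0.803

FS = 0.80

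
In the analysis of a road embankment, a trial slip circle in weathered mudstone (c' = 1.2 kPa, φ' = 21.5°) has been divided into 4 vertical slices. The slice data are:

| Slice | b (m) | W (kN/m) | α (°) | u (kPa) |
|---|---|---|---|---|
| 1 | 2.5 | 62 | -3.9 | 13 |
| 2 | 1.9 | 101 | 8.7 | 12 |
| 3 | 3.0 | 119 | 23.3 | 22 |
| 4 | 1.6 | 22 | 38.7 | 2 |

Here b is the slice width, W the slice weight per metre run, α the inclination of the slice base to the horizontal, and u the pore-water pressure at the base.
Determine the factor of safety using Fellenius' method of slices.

FS = 1.02

Ordinary method of slices: FS = Σ[c'·Δl_i + (W_i cosα_i − u_i·Δl_i)·tanφ'] / Σ W_i sinα_i, with Δl_i = b_i / cosα_i.
Slice 1: Δl = 2.5/cos(-3.9°) = 2.506 m; N'_1 = 62·cos(-3.9°) − 13·2.506 = 29.3; c'Δl = 3.01; W sinα = -4.2
Slice 2: Δl = 1.9/cos8.7° = 1.922 m; N'_2 = 101·cos8.7° − 12·1.922 = 76.8; c'Δl = 2.31; W sinα = 15.3
Slice 3: Δl = 3.0/cos23.3° = 3.266 m; N'_3 = 119·cos23.3° − 22·3.266 = 37.4; c'Δl = 3.92; W sinα = 47.1
Slice 4: Δl = 1.6/cos38.7° = 2.050 m; N'_4 = 22·cos38.7° − 2·2.050 = 13.1; c'Δl = 2.46; W sinα = 13.8
Σc'Δl = 11.7 kN/m; ΣN' = 156.6 kN/m; ΣW sinα = 71.9 kN/m
Resisting = 11.7 + 156.6·tan21.5° = 11.7 + 61.7 = 73.4 kN/m
FS = 73.4 / 71.9 = 1.021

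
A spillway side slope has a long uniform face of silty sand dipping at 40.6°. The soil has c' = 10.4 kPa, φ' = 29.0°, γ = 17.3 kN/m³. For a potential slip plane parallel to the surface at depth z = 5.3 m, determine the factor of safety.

FS = 0.88

For an infinite slope with a slip plane parallel to the surface (no pore pressure): FS = [c' + γz cos²β tanφ'] / [γz sinβ cosβ].
γz = 17.3·5.3 = 91.69 kN/m²
Numerator = 10.4 + 91.69·cos²40.6°·tan29.0° = 10.4 + 91.69·0.5765·0.5543 = 39.700 kPa
Denominator = 91.69·sin40.6°·cos40.6° = 91.69·0.6508·0.7593 = 45.305 kPa
FS = 39.700 / 45.305 = 0.876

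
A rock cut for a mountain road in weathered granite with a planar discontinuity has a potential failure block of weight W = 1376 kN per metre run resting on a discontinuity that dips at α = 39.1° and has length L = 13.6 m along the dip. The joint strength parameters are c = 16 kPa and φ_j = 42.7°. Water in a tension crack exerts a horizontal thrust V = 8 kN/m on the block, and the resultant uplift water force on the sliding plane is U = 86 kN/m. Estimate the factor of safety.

Resolving the block weight along and normal to the plane and applying the Mohr–Coulomb strength on the joint:
N' = W cosα − U − V sinα = 1376·cos39.1° − 86 − 8·sin39.1° = 976.8 kN/m
Driving force T = W sinα + V cosα = 1376·sin39.1° + 8·cos39.1° = 874.0 kN/m
Resisting force R = c·L + N'·tanφ_j = 16·13.6 + 976.8·tan42.7° = 217.6 + 901.4 = 1119.0 kN/m
FS = R / T = 1119.0 / 874.0 = 1.280

FS = 1.28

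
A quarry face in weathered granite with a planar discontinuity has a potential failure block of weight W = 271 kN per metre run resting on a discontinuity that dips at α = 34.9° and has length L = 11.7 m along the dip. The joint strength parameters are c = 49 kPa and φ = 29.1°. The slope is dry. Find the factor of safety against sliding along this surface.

Resolving the block weight along and normal to the plane and applying the Mohr–Coulomb strength on the joint:
N' = W cosα = 271·cos34.9° = 222.3 kN/m
Driving force T = W sinα = 271·sin34.9° = 155.1 kN/m
Resisting force R = c·L + N'·tanφ = 49·11.7 + 222.3·tan29.1° = 573.3 + 123.7 = 697.0 kN/m
FS = R / T = 697.0 / 155.1 = 4.495

FS = 4.50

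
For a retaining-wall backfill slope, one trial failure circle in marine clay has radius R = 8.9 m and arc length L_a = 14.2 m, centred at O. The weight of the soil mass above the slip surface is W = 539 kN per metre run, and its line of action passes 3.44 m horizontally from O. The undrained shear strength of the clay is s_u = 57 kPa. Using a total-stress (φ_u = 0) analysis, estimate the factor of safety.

Taking moments about the centre O, the resisting moment is provided by the undrained shear strength acting along the arc:
M_R = s_u·L_a·R = 57·14.20·8.9 = 7203.7 kN·m/m
M_D = W·d = 539·3.44 = 1854.2 kN·m/m
FS = M_R / M_D = 7203.7 / 1854.2 = 3.885

FS = 3.89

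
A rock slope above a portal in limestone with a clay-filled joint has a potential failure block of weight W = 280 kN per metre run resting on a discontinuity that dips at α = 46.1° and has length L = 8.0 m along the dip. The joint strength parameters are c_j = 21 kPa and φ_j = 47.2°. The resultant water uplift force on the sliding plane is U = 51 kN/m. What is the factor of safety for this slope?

Resolving the block weight along and normal to the plane and applying the Mohr–Coulomb strength on the joint:
N' = W cosα − U = 280·cos46.1° − 51 = 143.2 kN/m
Driving force T = W sinα = 280·sin46.1° = 201.8 kN/m
Resisting force R = c_j·L + N'·tanφ_j = 21·8.0 + 143.2·tan47.2° = 168.0 + 154.6 = 322.6 kN/m
FS = R / T = 322.6 / 201.8 = 1.599

FS = 1.60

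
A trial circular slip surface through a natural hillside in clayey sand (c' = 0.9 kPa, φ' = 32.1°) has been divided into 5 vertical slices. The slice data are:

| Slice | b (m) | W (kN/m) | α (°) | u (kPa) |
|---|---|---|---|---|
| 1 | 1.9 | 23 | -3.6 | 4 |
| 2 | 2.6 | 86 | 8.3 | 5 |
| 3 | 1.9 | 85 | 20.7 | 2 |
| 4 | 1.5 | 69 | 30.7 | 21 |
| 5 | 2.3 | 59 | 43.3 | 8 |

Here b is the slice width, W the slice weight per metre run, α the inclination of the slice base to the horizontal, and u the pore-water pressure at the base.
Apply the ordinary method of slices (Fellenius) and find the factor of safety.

Ordinary method of slices: FS = Σ[c'·Δl_i + (W_i cosα_i − u_i·Δl_i)·tanφ'] / Σ W_i sinα_i, with Δl_i = b_i / cosα_i.
Slice 1: Δl = 1.9/cos(-3.6°) = 1.904 m; N'_1 = 23·cos(-3.6°) − 4·1.904 = 15.3; c'Δl = 1.71; W sinα = -1.4
Slice 2: Δl = 2.6/cos8.3° = 2.628 m; N'_2 = 86·cos8.3° − 5·2.628 = 72.0; c'Δl = 2.36; W sinα = 12.4
Slice 3: Δl = 1.9/cos20.7° = 2.031 m; N'_3 = 85·cos20.7° − 2·2.031 = 75.5; c'Δl = 1.83; W sinα = 30.0
Slice 4: Δl = 1.5/cos30.7° = 1.744 m; N'_4 = 69·cos30.7° − 21·1.744 = 22.7; c'Δl = 1.57; W sinα = 35.2
Slice 5: Δl = 2.3/cos43.3° = 3.160 m; N'_5 = 59·cos43.3° − 8·3.160 = 17.7; c'Δl = 2.84; W sinα = 40.5
Σc'Δl = 10.3 kN/m; ΣN' = 203.1 kN/m; ΣW sinα = 116.7 kN/m
Resisting = 10.3 + 203.1·tan32.1° = 10.3 + 127.4 = 137.7 kN/m
FS = 137.7 / 116.7 = 1.180

FS = 1.18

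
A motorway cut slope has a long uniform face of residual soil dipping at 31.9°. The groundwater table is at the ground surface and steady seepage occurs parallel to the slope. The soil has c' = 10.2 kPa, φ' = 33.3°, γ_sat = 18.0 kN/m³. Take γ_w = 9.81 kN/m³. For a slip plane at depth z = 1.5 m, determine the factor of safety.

FS = 1.32

With seepage parallel to the slope and the water table at the surface, the effective normal stress on the slip plane uses the buoyant unit weight γ' = γ_sat − γ_w while the driving shear stress uses γ_sat:
FS = [c' + γ' z cos²β tanφ'] / [γ_sat z sinβ cosβ]
γ' = 18.0 − 9.81 = 8.19 kN/m³
Numerator = 10.2 + 8.19·1.5·cos²31.9°·tan33.3° = 10.2 + 8.19·1.5·0.7208·0.6569 = 16.016 kPa
Denominator = 18.0·1.5·sin31.9°·cos31.9° = 18.0·1.5·0.5284·0.8490 = 12.113 kPa
FS = 16.016 / 12.113 = 1.322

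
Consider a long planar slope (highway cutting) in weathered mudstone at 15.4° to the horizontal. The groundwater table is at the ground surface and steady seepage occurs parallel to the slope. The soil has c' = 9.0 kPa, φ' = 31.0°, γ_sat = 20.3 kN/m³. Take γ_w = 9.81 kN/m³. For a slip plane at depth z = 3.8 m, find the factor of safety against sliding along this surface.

With seepage parallel to the slope and the water table at the surface, the effective normal stress on the slip plane uses the buoyant unit weight γ' = γ_sat − γ_w while the driving shear stress uses γ_sat:
FS = [c' + γ' z cos²β tanφ'] / [γ_sat z sinβ cosβ]
γ' = 20.3 − 9.81 = 10.49 kN/m³
Numerator = 9.0 + 10.49·3.8·cos²15.4°·tan31.0° = 9.0 + 10.49·3.8·0.9295·0.6009 = 31.262 kPa
Denominator = 20.3·3.8·sin15.4°·cos15.4° = 20.3·3.8·0.2656·0.9641 = 19.749 kPa
FS = 31.262 / 19.749 = 1.583

FS = 1.58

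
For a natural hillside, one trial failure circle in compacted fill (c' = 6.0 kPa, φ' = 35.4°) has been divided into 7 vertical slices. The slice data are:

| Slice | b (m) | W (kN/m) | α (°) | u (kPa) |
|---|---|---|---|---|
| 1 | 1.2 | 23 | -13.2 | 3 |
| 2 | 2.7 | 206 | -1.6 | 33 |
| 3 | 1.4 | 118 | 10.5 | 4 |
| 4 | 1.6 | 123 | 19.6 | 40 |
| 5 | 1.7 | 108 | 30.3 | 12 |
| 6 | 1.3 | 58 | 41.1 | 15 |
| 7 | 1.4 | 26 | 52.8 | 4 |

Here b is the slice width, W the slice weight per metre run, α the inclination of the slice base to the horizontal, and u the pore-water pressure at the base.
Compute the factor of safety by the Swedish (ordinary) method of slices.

Ordinary method of slices: FS = Σ[c'·Δl_i + (W_i cosα_i − u_i·Δl_i)·tanφ'] / Σ W_i sinα_i, with Δl_i = b_i / cosα_i.
Slice 1: Δl = 1.2/cos(-13.2°) = 1.233 m; N'_1 = 23·cos(-13.2°) − 3·1.233 = 18.7; c'Δl = 7.40; W sinα = -5.3
Slice 2: Δl = 2.7/cos(-1.6°) = 2.701 m; N'_2 = 206·cos(-1.6°) − 33·2.701 = 116.8; c'Δl = 16.21; W sinα = -5.8
Slice 3: Δl = 1.4/cos10.5° = 1.424 m; N'_3 = 118·cos10.5° − 4·1.424 = 110.3; c'Δl = 8.54; W sinα = 21.5
Slice 4: Δl = 1.6/cos19.6° = 1.698 m; N'_4 = 123·cos19.6° − 40·1.698 = 47.9; c'Δl = 10.19; W sinα = 41.3
Slice 5: Δl = 1.7/cos30.3° = 1.969 m; N'_5 = 108·cos30.3° − 12·1.969 = 69.6; c'Δl = 11.81; W sinα = 54.5
Slice 6: Δl = 1.3/cos41.1° = 1.725 m; N'_6 = 58·cos41.1° − 15·1.725 = 17.8; c'Δl = 10.35; W sinα = 38.1
Slice 7: Δl = 1.4/cos52.8° = 2.316 m; N'_7 = 26·cos52.8° − 4·2.316 = 6.5; c'Δl = 13.89; W sinα = 20.7
Σc'Δl = 78.4 kN/m; ΣN' = 387.7 kN/m; ΣW sinα = 165.1 kN/m
Resisting = 78.4 + 387.7·tan35.4° = 78.4 + 275.5 = 353.9 kN/m
FS = 353.9 / 165.1 = 2.144

FS = 2.14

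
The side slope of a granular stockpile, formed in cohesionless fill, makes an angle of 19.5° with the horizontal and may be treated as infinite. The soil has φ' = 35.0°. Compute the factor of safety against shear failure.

FS = 1.98

For a dry cohesionless infinite slope the factor of safety is FS = tanφ' / tanβ.
FS = tan35.0° / tan19.5° = 0.7002 / 0.3541 = 1.977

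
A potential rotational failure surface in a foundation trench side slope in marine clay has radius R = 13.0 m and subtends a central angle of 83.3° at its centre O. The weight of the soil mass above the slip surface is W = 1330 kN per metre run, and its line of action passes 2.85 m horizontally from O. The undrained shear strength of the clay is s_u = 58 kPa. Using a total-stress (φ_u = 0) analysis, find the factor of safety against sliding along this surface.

Taking moments about the centre O, the resisting moment is provided by the undrained shear strength acting along the arc:
Arc length L_a = R·θ = 13.0·(83.3°·π/180) = 13.0·1.4539 = 18.90 m
M_R = s_u·L_a·R = 58·18.90·13.0 = 14250.7 kN·m/m
M_D = W·d = 1330·2.85 = 3790.5 kN·m/m
FS = M_R / M_D = 14250.7 / 3790.5 = 3.760

FS = 3.76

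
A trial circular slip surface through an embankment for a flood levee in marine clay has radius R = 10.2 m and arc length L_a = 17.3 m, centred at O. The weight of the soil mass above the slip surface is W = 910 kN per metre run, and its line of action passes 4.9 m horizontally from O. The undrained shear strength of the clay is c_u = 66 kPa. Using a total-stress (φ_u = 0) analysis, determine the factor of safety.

FS = 2.61

Taking moments about the centre O, the resisting moment is provided by the undrained shear strength acting along the arc:
M_R = c_u·L_a·R = 66·17.30·10.2 = 11646.4 kN·m/m
M_D = W·d = 910·4.9 = 4459.0 kN·m/m
FS = M_R / M_D = 11646.4 / 4459.0 = 2.612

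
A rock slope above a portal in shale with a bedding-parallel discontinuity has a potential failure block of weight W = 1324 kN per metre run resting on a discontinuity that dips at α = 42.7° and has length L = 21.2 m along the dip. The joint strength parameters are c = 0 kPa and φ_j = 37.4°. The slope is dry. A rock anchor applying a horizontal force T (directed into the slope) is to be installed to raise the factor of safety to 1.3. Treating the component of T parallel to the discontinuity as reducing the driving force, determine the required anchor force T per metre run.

T = 287 kN/m

Resolving forces along and normal to the sliding plane, with the horizontal anchor force T adding T·sinα to the effective normal force and T·cosα acting up the plane against the driving force:
FS = [cL + (W cosα + T sinα) tanφ_j] / [W sinα − T cosα]
Without the anchor: N' = 973.0 kN/m, driving T_d = 897.9 kN/m, resisting R = 0·21.2 + 973.0·tan37.4° = 743.9 kN/m, FS = 0.83.
Setting FS = 1.3 and solving for T:
1.3·(897.9 − T cos42.7°) = 743.9 + T sin42.7°·tan37.4°
T·(sin42.7°·tan37.4° + 1.3·cos42.7°) = 1.3·897.9 − 743.9
T·(0.6782·0.7646 + 1.3·0.7349) = 1167.2 − 743.9 = 423.3
T·1.4739 = 423.3
T = 287.2 kN/m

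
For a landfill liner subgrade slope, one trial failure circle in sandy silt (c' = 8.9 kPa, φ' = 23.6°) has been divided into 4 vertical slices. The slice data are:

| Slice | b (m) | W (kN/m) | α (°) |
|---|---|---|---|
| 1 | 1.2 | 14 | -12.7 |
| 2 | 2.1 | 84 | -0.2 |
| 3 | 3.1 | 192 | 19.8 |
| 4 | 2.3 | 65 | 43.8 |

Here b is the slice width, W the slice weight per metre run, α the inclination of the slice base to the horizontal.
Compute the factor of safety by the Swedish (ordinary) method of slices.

FS = 2.15

Ordinary method of slices: FS = Σ[c'·Δl_i + (W_i cosα_i)·tanφ'] / Σ W_i sinα_i, with Δl_i = b_i / cosα_i.
Slice 1: Δl = 1.2/cos(-12.7°) = 1.230 m; N'_1 = 14·cos(-12.7°) = 13.7; c'Δl = 10.95; W sinα = -3.1
Slice 2: Δl = 2.1/cos(-0.2°) = 2.100 m; N'_2 = 84·cos(-0.2°) = 84.0; c'Δl = 18.69; W sinα = -0.3
Slice 3: Δl = 3.1/cos19.8° = 3.295 m; N'_3 = 192·cos19.8° = 180.6; c'Δl = 29.32; W sinα = 65.0
Slice 4: Δl = 2.3/cos43.8° = 3.187 m; N'_4 = 65·cos43.8° = 46.9; c'Δl = 28.36; W sinα = 45.0
Σc'Δl = 87.3 kN/m; ΣN' = 325.2 kN/m; ΣW sinα = 106.7 kN/m
Resisting = 87.3 + 325.2·tan23.6° = 87.3 + 142.1 = 229.4 kN/m
FS = 229.4 / 106.7 = 2.151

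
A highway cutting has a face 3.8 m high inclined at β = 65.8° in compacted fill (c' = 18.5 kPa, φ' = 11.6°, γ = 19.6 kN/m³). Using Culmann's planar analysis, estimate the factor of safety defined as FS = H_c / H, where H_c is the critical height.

FS = 2.14

H_c = (4c'/γ) · sinβ cosφ' / [1 − cos(β − φ')]
    = (4·18.5/19.6) · sin65.8°·cos11.6° / [1 − cos54.2°]
    = 3.776 · 0.8935 / 0.4150 = 8.13 m
FS = H_c / H = 8.13 / 3.8 = 2.139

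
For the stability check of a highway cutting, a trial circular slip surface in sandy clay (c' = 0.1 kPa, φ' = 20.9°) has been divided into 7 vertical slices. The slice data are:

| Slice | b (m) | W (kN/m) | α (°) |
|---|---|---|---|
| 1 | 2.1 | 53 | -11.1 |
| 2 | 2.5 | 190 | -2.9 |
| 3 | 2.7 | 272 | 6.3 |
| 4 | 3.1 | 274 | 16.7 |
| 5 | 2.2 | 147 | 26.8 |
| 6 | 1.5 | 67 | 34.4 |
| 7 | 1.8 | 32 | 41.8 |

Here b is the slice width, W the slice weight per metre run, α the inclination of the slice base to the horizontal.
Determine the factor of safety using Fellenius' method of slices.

Ordinary method of slices: FS = Σ[c'·Δl_i + (W_i cosα_i)·tanφ'] / Σ W_i sinα_i, with Δl_i = b_i / cosα_i.
Slice 1: Δl = 2.1/cos(-11.1°) = 2.140 m; N'_1 = 53·cos(-11.1°) = 52.0; c'Δl = 0.21; W sinα = -10.2
Slice 2: Δl = 2.5/cos(-2.9°) = 2.503 m; N'_2 = 190·cos(-2.9°) = 189.8; c'Δl = 0.25; W sinα = -9.6
Slice 3: Δl = 2.7/cos6.3° = 2.716 m; N'_3 = 272·cos6.3° = 270.4; c'Δl = 0.27; W sinα = 29.8
Slice 4: Δl = 3.1/cos16.7° = 3.237 m; N'_4 = 274·cos16.7° = 262.4; c'Δl = 0.32; W sinα = 78.7
Slice 5: Δl = 2.2/cos26.8° = 2.465 m; N'_5 = 147·cos26.8° = 131.2; c'Δl = 0.25; W sinα = 66.3
Slice 6: Δl = 1.5/cos34.4° = 1.818 m; N'_6 = 67·cos34.4° = 55.3; c'Δl = 0.18; W sinα = 37.9
Slice 7: Δl = 1.8/cos41.8° = 2.415 m; N'_7 = 32·cos41.8° = 23.9; c'Δl = 0.24; W sinα = 21.3
Σc'Δl = 1.7 kN/m; ΣN' = 984.9 kN/m; ΣW sinα = 214.2 kN/m
Resisting = 1.7 + 984.9·tan20.9° = 1.7 + 376.1 = 377.8 kN/m
FS = 377.8 / 214.2 = 1.764

FS = 1.76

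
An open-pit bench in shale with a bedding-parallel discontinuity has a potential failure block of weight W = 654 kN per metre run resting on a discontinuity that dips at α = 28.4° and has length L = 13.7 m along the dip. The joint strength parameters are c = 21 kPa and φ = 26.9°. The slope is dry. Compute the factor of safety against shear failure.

Resolving the block weight along and normal to the plane and applying the Mohr–Coulomb strength on the joint:
N' = W cosα = 654·cos28.4° = 575.3 kN/m
Driving force T = W sinα = 654·sin28.4° = 311.1 kN/m
Resisting force R = c·L + N'·tanφ = 21·13.7 + 575.3·tan26.9° = 287.7 + 291.9 = 579.6 kN/m
FS = R / T = 579.6 / 311.1 = 1.863

FS = 1.86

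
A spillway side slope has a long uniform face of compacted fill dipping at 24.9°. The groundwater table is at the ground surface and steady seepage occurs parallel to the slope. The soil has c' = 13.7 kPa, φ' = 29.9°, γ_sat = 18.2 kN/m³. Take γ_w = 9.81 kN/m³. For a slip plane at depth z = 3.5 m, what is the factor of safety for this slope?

FS = 1.13

With seepage parallel to the slope and the water table at the surface, the effective normal stress on the slip plane uses the buoyant unit weight γ' = γ_sat − γ_w while the driving shear stress uses γ_sat:
FS = [c' + γ' z cos²β tanφ'] / [γ_sat z sinβ cosβ]
γ' = 18.2 − 9.81 = 8.39 kN/m³
Numerator = 13.7 + 8.39·3.5·cos²24.9°·tan29.9° = 13.7 + 8.39·3.5·0.8227·0.5750 = 27.592 kPa
Denominator = 18.2·3.5·sin24.9°·cos24.9° = 18.2·3.5·0.4210·0.9070 = 24.327 kPa
FS = 27.592 / 24.327 = 1.134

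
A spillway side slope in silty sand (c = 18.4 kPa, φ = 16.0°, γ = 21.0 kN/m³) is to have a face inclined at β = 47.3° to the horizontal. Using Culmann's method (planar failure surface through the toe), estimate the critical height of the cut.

H_c = 17.01 m

Culmann's analysis gives the critical failure plane at α_cr = (β + φ)/2 = (47.3 + 16.0)/2 = 31.6°, and the critical height
H_c = (4c/γ) · sinβ cosφ / [1 − cos(β − φ)]
    = (4·18.4/21.0) · sin47.3°·cos16.0° / [1 − cos(31.3°)]
    = 3.505 · 0.7349·0.9613 / [1 − 0.8545]
    = 3.505 · 0.7064 / 0.1455
    = 17.01 m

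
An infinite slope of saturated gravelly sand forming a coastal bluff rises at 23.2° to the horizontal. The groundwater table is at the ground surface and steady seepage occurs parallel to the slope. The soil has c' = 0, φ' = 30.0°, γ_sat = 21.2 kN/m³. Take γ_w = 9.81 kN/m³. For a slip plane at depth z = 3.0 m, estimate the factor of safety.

With seepage parallel to the slope and the water table at the surface, the effective normal stress on the slip plane uses the buoyant unit weight γ' = γ_sat − γ_w while the driving shear stress uses γ_sat:
FS = [c' + γ' z cos²β tanφ'] / [γ_sat z sinβ cosβ]
(For c' = 0 this reduces to FS = (γ'/γ_sat)·tanφ'/tanβ.)
γ' = 21.2 − 9.81 = 11.39 kN/m³
Numerator = 0.0 + 11.39·3.0·cos²23.2°·tan30.0° = 0.0 + 11.39·3.0·0.8448·0.5774 = 16.666 kPa
Denominator = 21.2·3.0·sin23.2°·cos23.2° = 21.2·3.0·0.3939·0.9191 = 23.029 kPa
FS = 16.666 / 23.029 = 0.724

FS = 0.72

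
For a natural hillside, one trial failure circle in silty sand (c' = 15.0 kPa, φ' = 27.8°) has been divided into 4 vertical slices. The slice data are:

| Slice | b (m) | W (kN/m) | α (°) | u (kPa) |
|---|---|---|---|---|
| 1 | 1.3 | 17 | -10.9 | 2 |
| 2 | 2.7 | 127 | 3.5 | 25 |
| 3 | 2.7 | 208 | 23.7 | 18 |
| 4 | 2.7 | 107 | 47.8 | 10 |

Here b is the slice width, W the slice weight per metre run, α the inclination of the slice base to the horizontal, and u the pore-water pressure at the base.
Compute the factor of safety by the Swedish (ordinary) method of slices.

Ordinary method of slices: FS = Σ[c'·Δl_i + (W_i cosα_i − u_i·Δl_i)·tanφ'] / Σ W_i sinα_i, with Δl_i = b_i / cosα_i.
Slice 1: Δl = 1.3/cos(-10.9°) = 1.324 m; N'_1 = 17·cos(-10.9°) − 2·1.324 = 14.0; c'Δl = 19.86; W sinα = -3.2
Slice 2: Δl = 2.7/cos3.5° = 2.705 m; N'_2 = 127·cos3.5° − 25·2.705 = 59.1; c'Δl = 40.58; W sinα = 7.8
Slice 3: Δl = 2.7/cos23.7° = 2.949 m; N'_3 = 208·cos23.7° − 18·2.949 = 137.4; c'Δl = 44.23; W sinα = 83.6
Slice 4: Δl = 2.7/cos47.8° = 4.020 m; N'_4 = 107·cos47.8° − 10·4.020 = 31.7; c'Δl = 60.29; W sinα = 79.3
Σc'Δl = 165.0 kN/m; ΣN' = 242.2 kN/m; ΣW sinα = 167.4 kN/m
Resisting = 165.0 + 242.2·tan27.8° = 165.0 + 127.7 = 292.7 kN/m
FS = 292.7 / 167.4 = 1.748

FS = 1.75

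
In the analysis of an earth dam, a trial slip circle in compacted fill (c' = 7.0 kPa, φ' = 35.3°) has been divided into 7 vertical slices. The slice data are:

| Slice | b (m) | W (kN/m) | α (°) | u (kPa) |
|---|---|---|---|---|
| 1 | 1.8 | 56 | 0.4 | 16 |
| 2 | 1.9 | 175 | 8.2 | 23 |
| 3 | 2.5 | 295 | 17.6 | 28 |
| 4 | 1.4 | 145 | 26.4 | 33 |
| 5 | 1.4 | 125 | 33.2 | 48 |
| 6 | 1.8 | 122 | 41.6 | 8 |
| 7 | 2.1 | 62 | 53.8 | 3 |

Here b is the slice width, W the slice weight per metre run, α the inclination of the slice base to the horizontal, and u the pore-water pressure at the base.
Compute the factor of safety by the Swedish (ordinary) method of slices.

Ordinary method of slices: FS = Σ[c'·Δl_i + (W_i cosα_i − u_i·Δl_i)·tanφ'] / Σ W_i sinα_i, with Δl_i = b_i / cosα_i.
Slice 1: Δl = 1.8/cos0.4° = 1.800 m; N'_1 = 56·cos0.4° − 16·1.800 = 27.2; c'Δl = 12.60; W sinα = 0.4
Slice 2: Δl = 1.9/cos8.2° = 1.920 m; N'_2 = 175·cos8.2° − 23·1.920 = 129.1; c'Δl = 13.44; W sinα = 25.0
Slice 3: Δl = 2.5/cos17.6° = 2.623 m; N'_3 = 295·cos17.6° − 28·2.623 = 207.8; c'Δl = 18.36; W sinα = 89.2
Slice 4: Δl = 1.4/cos26.4° = 1.563 m; N'_4 = 145·cos26.4° − 33·1.563 = 78.3; c'Δl = 10.94; W sinα = 64.5
Slice 5: Δl = 1.4/cos33.2° = 1.673 m; N'_5 = 125·cos33.2° − 48·1.673 = 24.3; c'Δl = 11.71; W sinα = 68.4
Slice 6: Δl = 1.8/cos41.6° = 2.407 m; N'_6 = 122·cos41.6° − 8·2.407 = 72.0; c'Δl = 16.85; W sinα = 81.0
Slice 7: Δl = 2.1/cos53.8° = 3.556 m; N'_7 = 62·cos53.8° − 3·3.556 = 26.0; c'Δl = 24.89; W sinα = 50.0
Σc'Δl = 108.8 kN/m; ΣN' = 564.5 kN/m; ΣW sinα = 378.5 kN/m
Resisting = 108.8 + 564.5·tan35.3° = 108.8 + 399.7 = 508.5 kN/m
FS = 508.5 / 378.5 = 1.343

FS = 1.34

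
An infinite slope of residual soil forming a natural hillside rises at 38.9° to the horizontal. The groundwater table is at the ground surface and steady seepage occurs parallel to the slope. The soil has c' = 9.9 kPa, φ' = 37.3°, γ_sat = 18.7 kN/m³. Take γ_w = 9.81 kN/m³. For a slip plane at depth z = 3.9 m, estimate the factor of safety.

FS = 0.73

With seepage parallel to the slope and the water table at the surface, the effective normal stress on the slip plane uses the buoyant unit weight γ' = γ_sat − γ_w while the driving shear stress uses γ_sat:
FS = [c' + γ' z cos²β tanφ'] / [γ_sat z sinβ cosβ]
γ' = 18.7 − 9.81 = 8.89 kN/m³
Numerator = 9.9 + 8.89·3.9·cos²38.9°·tan37.3° = 9.9 + 8.89·3.9·0.6057·0.7618 = 25.897 kPa
Denominator = 18.7·3.9·sin38.9°·cos38.9° = 18.7·3.9·0.6280·0.7782 = 35.641 kPa
FS = 25.897 / 35.641 = 0.727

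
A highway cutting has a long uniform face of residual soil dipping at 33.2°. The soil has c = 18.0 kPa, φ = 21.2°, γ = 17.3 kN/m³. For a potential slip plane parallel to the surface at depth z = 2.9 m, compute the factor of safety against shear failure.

FS = 1.38

For an infinite slope with a slip plane parallel to the surface (no pore pressure): FS = [c + γz cos²β tanφ] / [γz sinβ cosβ].
γz = 17.3·2.9 = 50.17 kN/m²
Numerator = 18.0 + 50.17·cos²33.2°·tan21.2° = 18.0 + 50.17·0.7002·0.3879 = 31.625 kPa
Denominator = 50.17·sin33.2°·cos33.2° = 50.17·0.5476·0.8368 = 22.987 kPa
FS = 31.625 / 22.987 = 1.376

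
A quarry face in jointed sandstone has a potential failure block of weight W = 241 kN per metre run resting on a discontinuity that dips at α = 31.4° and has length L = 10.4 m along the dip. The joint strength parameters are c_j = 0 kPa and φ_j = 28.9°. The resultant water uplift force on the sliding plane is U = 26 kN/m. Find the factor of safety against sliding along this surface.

Resolving the block weight along and normal to the plane and applying the Mohr–Coulomb strength on the joint:
N' = W cosα − U = 241·cos31.4° − 26 = 179.7 kN/m
Driving force T = W sinα = 241·sin31.4° = 125.6 kN/m
Resisting force R = c_j·L + N'·tanφ_j = 0·10.4 + 179.7·tan28.9° = 0.0 + 99.2 = 99.2 kN/m
FS = R / T = 99.2 / 125.6 = 0.790

FS = 0.79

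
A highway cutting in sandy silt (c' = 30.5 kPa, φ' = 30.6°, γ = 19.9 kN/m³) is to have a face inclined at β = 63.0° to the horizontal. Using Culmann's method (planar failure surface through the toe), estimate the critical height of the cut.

H_c = 30.20 m

Culmann's analysis gives the critical failure plane at α_cr = (β + φ')/2 = (63.0 + 30.6)/2 = 46.8°, and the critical height
H_c = (4c'/γ) · sinβ cosφ' / [1 − cos(β − φ')]
    = (4·30.5/19.9) · sin63.0°·cos30.6° / [1 − cos(32.4°)]
    = 6.131 · 0.8910·0.8607 / [1 − 0.8443]
    = 6.131 · 0.7669 / 0.1557
    = 30.20 m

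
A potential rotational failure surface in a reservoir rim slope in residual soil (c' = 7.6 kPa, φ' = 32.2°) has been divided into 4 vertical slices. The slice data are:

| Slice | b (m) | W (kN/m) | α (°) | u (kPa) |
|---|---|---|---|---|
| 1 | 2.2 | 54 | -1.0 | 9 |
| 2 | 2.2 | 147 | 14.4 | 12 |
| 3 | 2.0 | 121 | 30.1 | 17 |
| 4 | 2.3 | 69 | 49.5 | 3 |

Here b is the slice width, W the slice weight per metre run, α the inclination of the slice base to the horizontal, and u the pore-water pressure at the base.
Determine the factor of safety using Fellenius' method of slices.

Ordinary method of slices: FS = Σ[c'·Δl_i + (W_i cosα_i − u_i·Δl_i)·tanφ'] / Σ W_i sinα_i, with Δl_i = b_i / cosα_i.
Slice 1: Δl = 2.2/cos(-1.0°) = 2.200 m; N'_1 = 54·cos(-1.0°) − 9·2.200 = 34.2; c'Δl = 16.72; W sinα = -0.9
Slice 2: Δl = 2.2/cos14.4° = 2.271 m; N'_2 = 147·cos14.4° − 12·2.271 = 115.1; c'Δl = 17.26; W sinα = 36.6
Slice 3: Δl = 2.0/cos30.1° = 2.312 m; N'_3 = 121·cos30.1° − 17·2.312 = 65.4; c'Δl = 17.57; W sinα = 60.7
Slice 4: Δl = 2.3/cos49.5° = 3.541 m; N'_4 = 69·cos49.5° − 3·3.541 = 34.2; c'Δl = 26.92; W sinα = 52.5
Σc'Δl = 78.5 kN/m; ΣN' = 248.9 kN/m; ΣW sinα = 148.8 kN/m
Resisting = 78.5 + 248.9·tan32.2° = 78.5 + 156.7 = 235.2 kN/m
FS = 235.2 / 148.8 = 1.581

FS = 1.58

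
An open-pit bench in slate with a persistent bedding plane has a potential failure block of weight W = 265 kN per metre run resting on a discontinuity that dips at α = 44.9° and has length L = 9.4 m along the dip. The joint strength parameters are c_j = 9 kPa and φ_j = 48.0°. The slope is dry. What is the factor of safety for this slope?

Resolving the block weight along and normal to the plane and applying the Mohr–Coulomb strength on the joint:
N' = W cosα = 265·cos44.9° = 187.7 kN/m
Driving force T = W sinα = 265·sin44.9° = 187.1 kN/m
Resisting force R = c_j·L + N'·tanφ_j = 9·9.4 + 187.7·tan48.0° = 84.6 + 208.5 = 293.1 kN/m
FS = R / T = 293.1 / 187.1 = 1.567

FS = 1.57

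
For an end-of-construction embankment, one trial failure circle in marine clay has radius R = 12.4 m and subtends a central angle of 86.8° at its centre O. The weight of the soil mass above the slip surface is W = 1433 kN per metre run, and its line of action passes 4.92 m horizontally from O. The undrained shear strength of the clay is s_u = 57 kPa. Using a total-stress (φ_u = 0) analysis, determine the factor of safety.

FS = 1.88

Taking moments about the centre O, the resisting moment is provided by the undrained shear strength acting along the arc:
Arc length L_a = R·θ = 12.4·(86.8°·π/180) = 12.4·1.5149 = 18.79 m
M_R = s_u·L_a·R = 57·18.79·12.4 = 13277.5 kN·m/m
M_D = W·d = 1433·4.92 = 7050.4 kN·m/m
FS = M_R / M_D = 13277.5 / 7050.4 = 1.883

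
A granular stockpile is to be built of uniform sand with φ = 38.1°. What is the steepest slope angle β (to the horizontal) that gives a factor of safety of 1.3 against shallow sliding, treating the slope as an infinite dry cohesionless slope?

For an infinite dry cohesionless slope FS = tanφ/tanβ, so tanβ = tanφ / FS.
tanβ = tan38.1° / 1.3 = 0.7841 / 1.3 = 0.6032
β = arctan(0.6032) = 31.10°

β = 31.1°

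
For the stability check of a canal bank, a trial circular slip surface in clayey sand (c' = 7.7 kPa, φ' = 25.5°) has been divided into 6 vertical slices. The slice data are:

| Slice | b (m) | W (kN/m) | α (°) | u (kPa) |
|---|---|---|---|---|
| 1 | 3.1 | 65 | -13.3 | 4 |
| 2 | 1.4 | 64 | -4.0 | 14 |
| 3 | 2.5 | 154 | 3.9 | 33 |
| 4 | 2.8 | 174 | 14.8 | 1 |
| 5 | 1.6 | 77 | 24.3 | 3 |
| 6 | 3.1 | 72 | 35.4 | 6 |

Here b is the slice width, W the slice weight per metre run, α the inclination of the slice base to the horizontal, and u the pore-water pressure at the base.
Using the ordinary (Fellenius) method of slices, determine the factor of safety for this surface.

FS = 2.99

Ordinary method of slices: FS = Σ[c'·Δl_i + (W_i cosα_i − u_i·Δl_i)·tanφ'] / Σ W_i sinα_i, with Δl_i = b_i / cosα_i.
Slice 1: Δl = 3.1/cos(-13.3°) = 3.185 m; N'_1 = 65·cos(-13.3°) − 4·3.185 = 50.5; c'Δl = 24.53; W sinα = -15.0
Slice 2: Δl = 1.4/cos(-4.0°) = 1.403 m; N'_2 = 64·cos(-4.0°) − 14·1.403 = 44.2; c'Δl = 10.81; W sinα = -4.5
Slice 3: Δl = 2.5/cos3.9° = 2.506 m; N'_3 = 154·cos3.9° − 33·2.506 = 71.0; c'Δl = 19.29; W sinα = 10.5
Slice 4: Δl = 2.8/cos14.8° = 2.896 m; N'_4 = 174·cos14.8° − 1·2.896 = 165.3; c'Δl = 22.30; W sinα = 44.4
Slice 5: Δl = 1.6/cos24.3° = 1.756 m; N'_5 = 77·cos24.3° − 3·1.756 = 64.9; c'Δl = 13.52; W sinα = 31.7
Slice 6: Δl = 3.1/cos35.4° = 3.803 m; N'_6 = 72·cos35.4° − 6·3.803 = 35.9; c'Δl = 29.28; W sinα = 41.7
Σc'Δl = 119.7 kN/m; ΣN' = 431.8 kN/m; ΣW sinα = 108.9 kN/m
Resisting = 119.7 + 431.8·tan25.5° = 119.7 + 205.9 = 325.7 kN/m
FS = 325.7 / 108.9 = 2.991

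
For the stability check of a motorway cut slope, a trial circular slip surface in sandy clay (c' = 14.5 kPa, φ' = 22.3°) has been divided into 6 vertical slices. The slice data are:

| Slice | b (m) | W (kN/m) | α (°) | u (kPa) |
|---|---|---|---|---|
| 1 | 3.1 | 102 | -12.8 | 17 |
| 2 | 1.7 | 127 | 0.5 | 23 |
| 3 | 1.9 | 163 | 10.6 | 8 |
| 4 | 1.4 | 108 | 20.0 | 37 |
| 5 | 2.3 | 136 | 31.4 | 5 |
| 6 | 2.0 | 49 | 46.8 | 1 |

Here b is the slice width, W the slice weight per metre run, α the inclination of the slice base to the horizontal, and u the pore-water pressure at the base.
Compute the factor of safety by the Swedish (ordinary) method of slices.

Ordinary method of slices: FS = Σ[c'·Δl_i + (W_i cosα_i − u_i·Δl_i)·tanφ'] / Σ W_i sinα_i, with Δl_i = b_i / cosα_i.
Slice 1: Δl = 3.1/cos(-12.8°) = 3.179 m; N'_1 = 102·cos(-12.8°) − 17·3.179 = 45.4; c'Δl = 46.10; W sinα = -22.6
Slice 2: Δl = 1.7/cos0.5° = 1.700 m; N'_2 = 127·cos0.5° − 23·1.700 = 87.9; c'Δl = 24.65; W sinα = 1.1
Slice 3: Δl = 1.9/cos10.6° = 1.933 m; N'_3 = 163·cos10.6° − 8·1.933 = 144.8; c'Δl = 28.03; W sinα = 30.0
Slice 4: Δl = 1.4/cos20.0° = 1.490 m; N'_4 = 108·cos20.0° − 37·1.490 = 46.4; c'Δl = 21.60; W sinα = 36.9
Slice 5: Δl = 2.3/cos31.4° = 2.695 m; N'_5 = 136·cos31.4° − 5·2.695 = 102.6; c'Δl = 39.07; W sinα = 70.9
Slice 6: Δl = 2.0/cos46.8° = 2.922 m; N'_6 = 49·cos46.8° − 1·2.922 = 30.6; c'Δl = 42.36; W sinα = 35.7
Σc'Δl = 201.8 kN/m; ΣN' = 457.7 kN/m; ΣW sinα = 152.0 kN/m
Resisting = 201.8 + 457.7·tan22.3° = 201.8 + 187.7 = 389.5 kN/m
FS = 389.5 / 152.0 = 2.562

FS = 2.56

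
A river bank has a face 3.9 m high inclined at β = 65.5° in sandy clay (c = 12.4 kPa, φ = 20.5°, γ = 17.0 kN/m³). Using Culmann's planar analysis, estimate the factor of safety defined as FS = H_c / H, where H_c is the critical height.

H_c = (4c/γ) · sinβ cosφ / [1 − cos(β − φ)]
    = (4·12.4/17.0) · sin65.5°·cos20.5° / [1 − cos45.0°]
    = 2.918 · 0.8523 / 0.2929 = 8.49 m
FS = H_c / H = 8.49 / 3.9 = 2.177

FS = 2.18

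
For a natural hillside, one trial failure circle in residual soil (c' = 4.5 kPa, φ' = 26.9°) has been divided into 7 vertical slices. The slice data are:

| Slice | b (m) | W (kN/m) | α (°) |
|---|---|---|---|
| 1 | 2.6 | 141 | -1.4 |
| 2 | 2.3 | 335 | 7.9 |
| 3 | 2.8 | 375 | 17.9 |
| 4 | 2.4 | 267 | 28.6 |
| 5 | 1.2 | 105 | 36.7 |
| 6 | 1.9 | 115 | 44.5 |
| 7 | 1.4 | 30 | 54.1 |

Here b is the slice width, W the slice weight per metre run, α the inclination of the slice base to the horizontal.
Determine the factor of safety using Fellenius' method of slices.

Ordinary method of slices: FS = Σ[c'·Δl_i + (W_i cosα_i)·tanφ'] / Σ W_i sinα_i, with Δl_i = b_i / cosα_i.
Slice 1: Δl = 2.6/cos(-1.4°) = 2.601 m; N'_1 = 141·cos(-1.4°) = 141.0; c'Δl = 11.70; W sinα = -3.4
Slice 2: Δl = 2.3/cos7.9° = 2.322 m; N'_2 = 335·cos7.9° = 331.8; c'Δl = 10.45; W sinα = 46.0
Slice 3: Δl = 2.8/cos17.9° = 2.942 m; N'_3 = 375·cos17.9° = 356.8; c'Δl = 13.24; W sinα = 115.3
Slice 4: Δl = 2.4/cos28.6° = 2.734 m; N'_4 = 267·cos28.6° = 234.4; c'Δl = 12.30; W sinα = 127.8
Slice 5: Δl = 1.2/cos36.7° = 1.497 m; N'_5 = 105·cos36.7° = 84.2; c'Δl = 6.74; W sinα = 62.8
Slice 6: Δl = 1.9/cos44.5° = 2.664 m; N'_6 = 115·cos44.5° = 82.0; c'Δl = 11.99; W sinα = 80.6
Slice 7: Δl = 1.4/cos54.1° = 2.388 m; N'_7 = 30·cos54.1° = 17.6; c'Δl = 10.74; W sinα = 24.3
Σc'Δl = 77.2 kN/m; ΣN' = 1247.8 kN/m; ΣW sinα = 453.3 kN/m
Resisting = 77.2 + 1247.8·tan26.9° = 77.2 + 633.1 = 710.2 kN/m
FS = 710.2 / 453.3 = 1.567

FS = 1.57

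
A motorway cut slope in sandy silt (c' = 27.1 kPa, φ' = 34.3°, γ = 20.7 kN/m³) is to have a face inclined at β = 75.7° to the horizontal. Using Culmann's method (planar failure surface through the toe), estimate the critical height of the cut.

Culmann's analysis gives the critical failure plane at α_cr = (β + φ')/2 = (75.7 + 34.3)/2 = 55.0°, and the critical height
H_c = (4c'/γ) · sinβ cosφ' / [1 − cos(β − φ')]
    = (4·27.1/20.7) · sin75.7°·cos34.3° / [1 − cos(41.4°)]
    = 5.237 · 0.9690·0.8261 / [1 − 0.7501]
    = 5.237 · 0.8005 / 0.2499
    = 16.78 m

H_c = 16.78 m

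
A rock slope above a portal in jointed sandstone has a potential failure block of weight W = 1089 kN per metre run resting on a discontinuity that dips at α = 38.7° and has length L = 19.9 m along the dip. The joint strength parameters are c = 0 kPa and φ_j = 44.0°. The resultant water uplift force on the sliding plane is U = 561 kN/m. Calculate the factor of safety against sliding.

Resolving the block weight along and normal to the plane and applying the Mohr–Coulomb strength on the joint:
N' = W cosα − U = 1089·cos38.7° − 561 = 288.9 kN/m
Driving force T = W sinα = 1089·sin38.7° = 680.9 kN/m
Resisting force R = c·L + N'·tanφ_j = 0·19.9 + 288.9·tan44.0° = 0.0 + 279.0 = 279.0 kN/m
FS = R / T = 279.0 / 680.9 = 0.410

FS = 0.41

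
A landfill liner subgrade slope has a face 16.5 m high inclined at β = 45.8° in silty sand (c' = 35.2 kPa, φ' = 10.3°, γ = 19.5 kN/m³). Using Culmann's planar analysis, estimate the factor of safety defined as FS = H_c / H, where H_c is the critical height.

FS = 1.66

H_c = (4c'/γ) · sinβ cosφ' / [1 − cos(β − φ')]
    = (4·35.2/19.5) · sin45.8°·cos10.3° / [1 − cos35.5°]
    = 7.221 · 0.7054 / 0.1859 = 27.40 m
FS = H_c / H = 27.40 / 16.5 = 1.661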